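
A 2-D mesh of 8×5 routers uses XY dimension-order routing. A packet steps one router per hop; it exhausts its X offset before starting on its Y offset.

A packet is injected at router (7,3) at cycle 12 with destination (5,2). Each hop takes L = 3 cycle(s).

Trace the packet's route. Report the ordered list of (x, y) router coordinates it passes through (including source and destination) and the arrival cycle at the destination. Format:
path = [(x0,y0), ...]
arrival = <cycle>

hop 0: (7,3) @ cyc 12
hop 1: (6,3) @ cyc 15  [W]
hop 2: (5,3) @ cyc 18  [W]
hop 3: (5,2) @ cyc 21  [S]

path = [(7,3), (6,3), (5,3), (5,2)]
arrival = 21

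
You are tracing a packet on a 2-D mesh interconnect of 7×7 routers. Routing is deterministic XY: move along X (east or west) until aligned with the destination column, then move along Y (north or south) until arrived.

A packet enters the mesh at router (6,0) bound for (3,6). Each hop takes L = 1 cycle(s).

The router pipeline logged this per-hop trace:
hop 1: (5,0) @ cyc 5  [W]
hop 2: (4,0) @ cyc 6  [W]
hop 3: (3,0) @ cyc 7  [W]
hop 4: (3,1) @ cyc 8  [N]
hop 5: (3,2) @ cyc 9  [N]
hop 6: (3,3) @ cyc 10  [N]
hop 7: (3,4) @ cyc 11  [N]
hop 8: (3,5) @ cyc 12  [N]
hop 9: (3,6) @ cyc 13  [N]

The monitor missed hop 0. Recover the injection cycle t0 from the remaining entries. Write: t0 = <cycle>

cyc[1] = 5 and cyc[k] = t0 + k·L for every k.
Therefore t0 = 5 − L = 4.

t0 = 4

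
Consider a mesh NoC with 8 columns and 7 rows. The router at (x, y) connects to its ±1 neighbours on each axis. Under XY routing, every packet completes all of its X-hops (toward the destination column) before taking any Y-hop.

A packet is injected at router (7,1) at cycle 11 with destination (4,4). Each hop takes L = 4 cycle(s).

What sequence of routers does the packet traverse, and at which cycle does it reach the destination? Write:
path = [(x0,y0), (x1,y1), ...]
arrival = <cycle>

path = [(7,1), (6,1), (5,1), (4,1), (4,2), (4,3), (4,4)]
arrival = 35

[0] x=7 y=1 t=11
[1] x=6 y=1 t=15 →W
[2] x=5 y=1 t=19 →W
[3] x=4 y=1 t=23 →W
[4] x=4 y=2 t=27 →N
[5] x=4 y=3 t=31 →N
[6] x=4 y=4 t=35 →N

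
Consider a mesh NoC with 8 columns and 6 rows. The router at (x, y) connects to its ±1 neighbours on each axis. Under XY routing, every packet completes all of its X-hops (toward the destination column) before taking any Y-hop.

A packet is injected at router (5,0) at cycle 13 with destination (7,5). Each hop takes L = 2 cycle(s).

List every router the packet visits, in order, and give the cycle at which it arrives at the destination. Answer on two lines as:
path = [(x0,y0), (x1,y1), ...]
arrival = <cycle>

t=13: at (5,0)
t=15: at (6,0) after E
t=17: at (7,0) after E
t=19: at (7,1) after N
t=21: at (7,2) after N
t=23: at (7,3) after N
t=25: at (7,4) after N
t=27: at (7,5) after N

path = [(5,0), (6,0), (7,0), (7,1), (7,2), (7,3), (7,4), (7,5)]
arrival = 27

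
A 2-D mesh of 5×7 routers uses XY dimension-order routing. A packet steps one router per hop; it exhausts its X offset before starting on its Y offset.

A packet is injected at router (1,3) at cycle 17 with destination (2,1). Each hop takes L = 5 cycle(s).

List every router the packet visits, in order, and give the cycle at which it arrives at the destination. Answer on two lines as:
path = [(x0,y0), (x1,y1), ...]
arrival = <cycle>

path = [(1,3), (2,3), (2,2), (2,1)]
arrival = 32

hop 0: (1,3) @ cyc 17
hop 1: (2,3) @ cyc 22  [E]
hop 2: (2,2) @ cyc 27  [S]
hop 3: (2,1) @ cyc 32  [S]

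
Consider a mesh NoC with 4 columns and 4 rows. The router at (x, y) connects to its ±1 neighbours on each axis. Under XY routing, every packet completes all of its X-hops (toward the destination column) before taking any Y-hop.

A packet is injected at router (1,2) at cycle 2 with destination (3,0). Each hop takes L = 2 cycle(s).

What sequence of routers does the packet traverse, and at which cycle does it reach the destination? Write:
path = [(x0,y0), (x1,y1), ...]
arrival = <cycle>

path = [(1,2), (2,2), (3,2), (3,1), (3,0)]
arrival = 10

#0 — 1,2 | c2
#1 — 2,2 | c4 | E
#2 — 3,2 | c6 | E
#3 — 3,1 | c8 | S
#4 — 3,0 | c10 | S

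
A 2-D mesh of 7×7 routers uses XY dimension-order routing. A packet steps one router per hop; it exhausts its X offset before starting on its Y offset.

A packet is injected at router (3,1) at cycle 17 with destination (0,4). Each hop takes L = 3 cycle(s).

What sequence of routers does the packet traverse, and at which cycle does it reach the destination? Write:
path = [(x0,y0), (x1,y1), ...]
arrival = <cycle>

src (3,1)  cyc=17
W→(2,1)  cyc=20
W→(1,1)  cyc=23
W→(0,1)  cyc=26
N→(0,2)  cyc=29
N→(0,3)  cyc=32
N→(0,4)  cyc=35

path = [(3,1), (2,1), (1,1), (0,1), (0,2), (0,3), (0,4)]
arrival = 35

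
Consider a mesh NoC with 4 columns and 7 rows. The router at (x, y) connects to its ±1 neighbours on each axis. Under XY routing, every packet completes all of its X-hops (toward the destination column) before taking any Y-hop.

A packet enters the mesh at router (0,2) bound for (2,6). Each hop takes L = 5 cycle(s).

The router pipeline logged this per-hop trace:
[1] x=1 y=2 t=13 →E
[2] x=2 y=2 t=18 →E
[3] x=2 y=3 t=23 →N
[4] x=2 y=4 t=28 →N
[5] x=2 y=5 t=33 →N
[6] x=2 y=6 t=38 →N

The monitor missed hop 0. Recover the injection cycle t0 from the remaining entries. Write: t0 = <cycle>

t0 = 8

cyc[1] = 13 and cyc[k] = t0 + k·L for every k.
t0 = cyc[1] − L = 13 − 5 = 8.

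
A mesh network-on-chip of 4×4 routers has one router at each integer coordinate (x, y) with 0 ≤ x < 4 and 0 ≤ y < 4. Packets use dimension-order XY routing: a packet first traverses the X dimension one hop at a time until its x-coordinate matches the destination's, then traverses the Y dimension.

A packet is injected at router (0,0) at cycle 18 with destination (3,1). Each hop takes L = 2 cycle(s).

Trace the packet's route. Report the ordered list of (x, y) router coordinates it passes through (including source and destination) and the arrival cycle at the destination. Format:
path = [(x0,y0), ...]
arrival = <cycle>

  0. router=(0,0) cycle=18 (inject)
  1. router=(1,0) cycle=20 dir=E
  2. router=(2,0) cycle=22 dir=E
  3. router=(3,0) cycle=24 dir=E
  4. router=(3,1) cycle=26 dir=N

path = [(0,0), (1,0), (2,0), (3,0), (3,1)]
arrival = 26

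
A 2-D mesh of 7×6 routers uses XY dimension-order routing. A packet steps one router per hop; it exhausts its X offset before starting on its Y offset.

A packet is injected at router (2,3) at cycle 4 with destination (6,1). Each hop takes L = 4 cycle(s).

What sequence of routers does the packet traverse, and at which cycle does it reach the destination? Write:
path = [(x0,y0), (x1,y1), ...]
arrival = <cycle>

path = [(2,3), (3,3), (4,3), (5,3), (6,3), (6,2), (6,1)]
arrival = 28

  0. router=(2,3) cycle=4 (inject)
  1. router=(3,3) cycle=8 dir=E
  2. router=(4,3) cycle=12 dir=E
  3. router=(5,3) cycle=16 dir=E
  4. router=(6,3) cycle=20 dir=E
  5. router=(6,2) cycle=24 dir=S
  6. router=(6,1) cycle=28 dir=S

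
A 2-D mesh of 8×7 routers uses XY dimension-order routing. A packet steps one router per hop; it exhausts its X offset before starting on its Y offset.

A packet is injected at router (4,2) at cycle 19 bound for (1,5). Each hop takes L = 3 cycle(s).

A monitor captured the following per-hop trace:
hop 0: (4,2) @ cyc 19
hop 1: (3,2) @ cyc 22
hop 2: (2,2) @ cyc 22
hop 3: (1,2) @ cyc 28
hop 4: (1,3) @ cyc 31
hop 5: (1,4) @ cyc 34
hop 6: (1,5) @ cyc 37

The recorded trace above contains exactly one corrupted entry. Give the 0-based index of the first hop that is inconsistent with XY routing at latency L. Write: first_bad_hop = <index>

first_bad_hop = 2

hop 1: step (-1,+0), +3 cyc — ok
hop 2: step (-1,+0), +0 cyc — BAD: Δcyc=0≠L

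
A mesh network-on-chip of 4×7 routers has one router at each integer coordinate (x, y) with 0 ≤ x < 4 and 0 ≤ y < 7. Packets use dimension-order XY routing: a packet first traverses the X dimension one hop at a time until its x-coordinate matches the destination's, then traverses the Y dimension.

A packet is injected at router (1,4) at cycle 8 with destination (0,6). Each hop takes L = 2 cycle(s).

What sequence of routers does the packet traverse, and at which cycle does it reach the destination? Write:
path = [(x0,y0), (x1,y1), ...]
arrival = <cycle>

t=8: at (1,4)
t=10: at (0,4) after W
t=12: at (0,5) after N
t=14: at (0,6) after N

path = [(1,4), (0,4), (0,5), (0,6)]
arrival = 14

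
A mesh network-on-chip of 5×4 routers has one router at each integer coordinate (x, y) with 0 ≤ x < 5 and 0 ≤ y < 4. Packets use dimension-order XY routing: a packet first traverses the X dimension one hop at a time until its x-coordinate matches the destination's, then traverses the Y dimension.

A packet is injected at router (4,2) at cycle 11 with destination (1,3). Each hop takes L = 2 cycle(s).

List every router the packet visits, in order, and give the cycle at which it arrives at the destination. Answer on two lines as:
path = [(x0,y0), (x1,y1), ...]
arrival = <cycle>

path = [(4,2), (3,2), (2,2), (1,2), (1,3)]
arrival = 19

t=11: at (4,2)
t=13: at (3,2) after W
t=15: at (2,2) after W
t=17: at (1,2) after W
t=19: at (1,3) after N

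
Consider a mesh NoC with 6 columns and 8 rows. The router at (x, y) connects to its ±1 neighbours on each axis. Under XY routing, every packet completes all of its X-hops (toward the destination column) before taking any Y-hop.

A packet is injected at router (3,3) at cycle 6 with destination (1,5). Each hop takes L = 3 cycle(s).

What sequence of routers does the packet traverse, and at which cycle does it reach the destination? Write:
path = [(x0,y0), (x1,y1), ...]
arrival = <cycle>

path = [(3,3), (2,3), (1,3), (1,4), (1,5)]
arrival = 18

[0] x=3 y=3 t=6
[1] x=2 y=3 t=9 →W
[2] x=1 y=3 t=12 →W
[3] x=1 y=4 t=15 →N
[4] x=1 y=5 t=18 →N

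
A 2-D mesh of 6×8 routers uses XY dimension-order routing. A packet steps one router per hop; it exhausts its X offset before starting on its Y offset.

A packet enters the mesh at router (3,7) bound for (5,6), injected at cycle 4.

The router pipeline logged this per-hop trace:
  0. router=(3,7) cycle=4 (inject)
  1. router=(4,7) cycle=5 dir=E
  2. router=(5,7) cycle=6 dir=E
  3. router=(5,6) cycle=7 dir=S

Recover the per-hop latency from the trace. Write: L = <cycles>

L = 1

From hop 0 (4) to hop 1 (5): +1 cycles.
Each hop adds L, hence L = 1.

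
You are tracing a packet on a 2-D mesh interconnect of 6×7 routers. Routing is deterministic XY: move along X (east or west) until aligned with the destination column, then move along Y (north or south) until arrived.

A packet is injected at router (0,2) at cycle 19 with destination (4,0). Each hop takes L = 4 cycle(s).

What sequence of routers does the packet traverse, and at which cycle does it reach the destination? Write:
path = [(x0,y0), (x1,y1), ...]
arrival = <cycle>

#0 — 0,2 | c19
#1 — 1,2 | c23 | E
#2 — 2,2 | c27 | E
#3 — 3,2 | c31 | E
#4 — 4,2 | c35 | E
#5 — 4,1 | c39 | S
#6 — 4,0 | c43 | S

path = [(0,2), (1,2), (2,2), (3,2), (4,2), (4,1), (4,0)]
arrival = 43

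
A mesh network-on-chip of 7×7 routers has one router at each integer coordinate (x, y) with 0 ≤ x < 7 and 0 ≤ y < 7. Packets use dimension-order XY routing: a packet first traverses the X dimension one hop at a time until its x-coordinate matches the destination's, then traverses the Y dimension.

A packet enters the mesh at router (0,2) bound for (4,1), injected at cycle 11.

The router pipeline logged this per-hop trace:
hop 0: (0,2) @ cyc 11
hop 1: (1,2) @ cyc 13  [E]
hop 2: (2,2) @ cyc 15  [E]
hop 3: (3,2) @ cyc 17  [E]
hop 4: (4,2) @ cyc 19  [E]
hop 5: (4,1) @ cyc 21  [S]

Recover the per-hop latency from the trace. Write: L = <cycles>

From hop 0 (11) to hop 1 (13): +2 cycles.
Each hop adds L, hence L = 2.

L = 2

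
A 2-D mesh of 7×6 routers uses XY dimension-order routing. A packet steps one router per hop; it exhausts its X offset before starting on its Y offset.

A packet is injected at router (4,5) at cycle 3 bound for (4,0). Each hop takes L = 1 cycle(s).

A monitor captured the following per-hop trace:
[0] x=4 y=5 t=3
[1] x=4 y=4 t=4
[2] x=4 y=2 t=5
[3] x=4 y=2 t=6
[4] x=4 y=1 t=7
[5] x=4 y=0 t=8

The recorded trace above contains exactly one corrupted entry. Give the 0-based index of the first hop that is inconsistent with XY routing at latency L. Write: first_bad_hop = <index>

first_bad_hop = 2

[1] (+0,-1) / 1c ⇒ ok
[2] (+0,-2) / 1c ⇒ BAD: non-unit step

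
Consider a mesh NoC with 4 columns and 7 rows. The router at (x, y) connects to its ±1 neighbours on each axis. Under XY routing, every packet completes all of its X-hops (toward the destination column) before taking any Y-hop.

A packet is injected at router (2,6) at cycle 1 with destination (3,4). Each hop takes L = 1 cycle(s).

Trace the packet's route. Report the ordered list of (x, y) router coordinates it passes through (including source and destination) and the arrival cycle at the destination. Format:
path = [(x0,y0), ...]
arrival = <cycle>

[0] x=2 y=6 t=1
[1] x=3 y=6 t=2 →E
[2] x=3 y=5 t=3 →S
[3] x=3 y=4 t=4 →S

path = [(2,6), (3,6), (3,5), (3,4)]
arrival = 4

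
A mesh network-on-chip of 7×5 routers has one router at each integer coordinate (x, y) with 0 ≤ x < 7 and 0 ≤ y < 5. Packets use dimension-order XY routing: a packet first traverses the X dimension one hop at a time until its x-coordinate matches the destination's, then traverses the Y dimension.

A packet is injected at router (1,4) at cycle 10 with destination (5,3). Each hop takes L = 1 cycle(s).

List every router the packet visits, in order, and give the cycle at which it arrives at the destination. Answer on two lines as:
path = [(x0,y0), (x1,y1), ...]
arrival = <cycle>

path = [(1,4), (2,4), (3,4), (4,4), (5,4), (5,3)]
arrival = 15

#0 — 1,4 | c10
#1 — 2,4 | c11 | E
#2 — 3,4 | c12 | E
#3 — 4,4 | c13 | E
#4 — 5,4 | c14 | E
#5 — 5,3 | c15 | S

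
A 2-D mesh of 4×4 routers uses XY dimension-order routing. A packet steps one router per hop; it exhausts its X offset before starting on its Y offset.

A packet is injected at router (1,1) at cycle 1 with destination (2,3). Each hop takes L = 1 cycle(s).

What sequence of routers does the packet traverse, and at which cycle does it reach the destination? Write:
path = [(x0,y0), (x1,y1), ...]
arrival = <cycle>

#0 — 1,1 | c1
#1 — 2,1 | c2 | E
#2 — 2,2 | c3 | N
#3 — 2,3 | c4 | N

path = [(1,1), (2,1), (2,2), (2,3)]
arrival = 4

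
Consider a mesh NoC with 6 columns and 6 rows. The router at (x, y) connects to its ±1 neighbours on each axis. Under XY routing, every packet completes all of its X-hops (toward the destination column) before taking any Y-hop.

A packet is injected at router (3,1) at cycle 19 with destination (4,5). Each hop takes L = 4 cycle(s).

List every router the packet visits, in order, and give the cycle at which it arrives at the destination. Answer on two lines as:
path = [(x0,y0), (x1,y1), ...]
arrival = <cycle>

#0 — 3,1 | c19
#1 — 4,1 | c23 | E
#2 — 4,2 | c27 | N
#3 — 4,3 | c31 | N
#4 — 4,4 | c35 | N
#5 — 4,5 | c39 | N

path = [(3,1), (4,1), (4,2), (4,3), (4,4), (4,5)]
arrival = 39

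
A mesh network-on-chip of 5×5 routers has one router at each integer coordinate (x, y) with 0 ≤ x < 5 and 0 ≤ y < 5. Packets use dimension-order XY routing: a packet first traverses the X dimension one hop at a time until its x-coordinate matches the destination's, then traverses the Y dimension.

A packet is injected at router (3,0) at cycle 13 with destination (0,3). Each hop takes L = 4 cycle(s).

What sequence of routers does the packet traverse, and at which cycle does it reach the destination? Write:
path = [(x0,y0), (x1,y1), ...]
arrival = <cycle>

t=13: at (3,0)
t=17: at (2,0) after W
t=21: at (1,0) after W
t=25: at (0,0) after W
t=29: at (0,1) after N
t=33: at (0,2) after N
t=37: at (0,3) after N

path = [(3,0), (2,0), (1,0), (0,0), (0,1), (0,2), (0,3)]
arrival = 37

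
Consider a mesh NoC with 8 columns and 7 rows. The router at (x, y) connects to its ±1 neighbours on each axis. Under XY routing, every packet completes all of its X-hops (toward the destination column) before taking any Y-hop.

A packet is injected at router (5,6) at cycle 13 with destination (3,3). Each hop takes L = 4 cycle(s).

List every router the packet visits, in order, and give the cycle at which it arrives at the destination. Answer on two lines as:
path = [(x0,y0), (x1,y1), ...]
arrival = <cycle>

hop 0: (5,6) @ cyc 13
hop 1: (4,6) @ cyc 17  [W]
hop 2: (3,6) @ cyc 21  [W]
hop 3: (3,5) @ cyc 25  [S]
hop 4: (3,4) @ cyc 29  [S]
hop 5: (3,3) @ cyc 33  [S]

path = [(5,6), (4,6), (3,6), (3,5), (3,4), (3,3)]
arrival = 33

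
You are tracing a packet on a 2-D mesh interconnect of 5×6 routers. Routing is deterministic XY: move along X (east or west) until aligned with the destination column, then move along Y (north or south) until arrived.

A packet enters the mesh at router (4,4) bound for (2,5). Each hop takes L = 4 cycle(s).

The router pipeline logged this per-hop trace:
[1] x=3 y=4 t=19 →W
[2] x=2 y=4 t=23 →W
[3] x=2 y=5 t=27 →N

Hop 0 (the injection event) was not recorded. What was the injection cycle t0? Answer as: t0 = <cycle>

Hop 1 reached at cycle 19; hop k is at t0 + k·L.
t0 = cyc[1] − L = 19 − 4 = 15.

t0 = 15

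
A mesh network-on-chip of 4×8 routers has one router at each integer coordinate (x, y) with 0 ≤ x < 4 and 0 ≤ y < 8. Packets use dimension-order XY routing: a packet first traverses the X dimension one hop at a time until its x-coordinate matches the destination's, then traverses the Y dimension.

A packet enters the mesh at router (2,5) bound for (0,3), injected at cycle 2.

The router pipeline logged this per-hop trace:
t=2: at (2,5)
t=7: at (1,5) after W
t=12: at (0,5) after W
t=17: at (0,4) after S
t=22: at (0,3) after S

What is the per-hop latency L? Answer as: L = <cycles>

cyc[1] − cyc[0] = 7 − 2 = 5.
Each hop adds L, hence L = 5.

L = 5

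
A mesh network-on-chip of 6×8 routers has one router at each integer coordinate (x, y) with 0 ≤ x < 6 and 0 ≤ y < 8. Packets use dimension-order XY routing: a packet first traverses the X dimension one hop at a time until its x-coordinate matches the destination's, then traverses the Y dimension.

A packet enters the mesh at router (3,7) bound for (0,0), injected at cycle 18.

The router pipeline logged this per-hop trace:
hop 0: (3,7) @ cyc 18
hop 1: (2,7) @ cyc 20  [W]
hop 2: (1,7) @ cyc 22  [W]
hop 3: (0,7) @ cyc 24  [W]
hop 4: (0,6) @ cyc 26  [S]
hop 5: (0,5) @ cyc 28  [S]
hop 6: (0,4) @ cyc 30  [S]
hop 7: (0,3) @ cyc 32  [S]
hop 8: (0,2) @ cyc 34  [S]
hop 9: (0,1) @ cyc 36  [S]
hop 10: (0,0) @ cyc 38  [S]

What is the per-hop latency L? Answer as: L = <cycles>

L = 2

From hop 0 (18) to hop 1 (20): +2 cycles.
One hop costs L cycles, so L = 2.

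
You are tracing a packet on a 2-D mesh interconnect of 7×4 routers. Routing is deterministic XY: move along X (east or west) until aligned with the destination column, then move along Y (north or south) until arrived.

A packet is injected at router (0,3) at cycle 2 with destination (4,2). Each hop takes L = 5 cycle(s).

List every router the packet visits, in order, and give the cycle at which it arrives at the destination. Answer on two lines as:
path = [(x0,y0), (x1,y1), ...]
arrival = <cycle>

path = [(0,3), (1,3), (2,3), (3,3), (4,3), (4,2)]
arrival = 27

[0] x=0 y=3 t=2
[1] x=1 y=3 t=7 →E
[2] x=2 y=3 t=12 →E
[3] x=3 y=3 t=17 →E
[4] x=4 y=3 t=22 →E
[5] x=4 y=2 t=27 →S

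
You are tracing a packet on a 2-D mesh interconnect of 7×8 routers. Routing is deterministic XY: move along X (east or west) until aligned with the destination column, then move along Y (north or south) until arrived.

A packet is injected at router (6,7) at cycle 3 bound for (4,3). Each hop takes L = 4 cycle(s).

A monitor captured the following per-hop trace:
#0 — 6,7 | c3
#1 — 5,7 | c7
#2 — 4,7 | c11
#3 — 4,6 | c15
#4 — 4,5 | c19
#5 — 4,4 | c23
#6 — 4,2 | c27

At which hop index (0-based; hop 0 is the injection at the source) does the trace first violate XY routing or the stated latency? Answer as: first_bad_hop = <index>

[1] (-1,+0) / 4c ⇒ ok
[2] (-1,+0) / 4c ⇒ ok
[3] (+0,-1) / 4c ⇒ ok
[4] (+0,-1) / 4c ⇒ ok
[5] (+0,-1) / 4c ⇒ ok
[6] (+0,-2) / 4c ⇒ BAD: non-unit step

first_bad_hop = 6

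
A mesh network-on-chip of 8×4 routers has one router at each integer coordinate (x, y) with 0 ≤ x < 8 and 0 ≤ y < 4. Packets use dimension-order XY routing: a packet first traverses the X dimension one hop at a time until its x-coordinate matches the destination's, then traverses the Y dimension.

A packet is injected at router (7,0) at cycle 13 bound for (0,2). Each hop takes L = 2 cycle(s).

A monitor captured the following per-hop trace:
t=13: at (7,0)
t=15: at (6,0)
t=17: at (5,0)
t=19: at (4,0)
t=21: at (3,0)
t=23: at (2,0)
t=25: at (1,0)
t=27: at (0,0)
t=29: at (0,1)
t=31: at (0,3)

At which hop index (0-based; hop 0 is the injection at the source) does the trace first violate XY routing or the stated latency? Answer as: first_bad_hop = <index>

first_bad_hop = 9

hop 1: step (-1,+0), +2 cyc — ok
hop 2: step (-1,+0), +2 cyc — ok
hop 3: step (-1,+0), +2 cyc — ok
hop 4: step (-1,+0), +2 cyc — ok
hop 5: step (-1,+0), +2 cyc — ok
hop 6: step (-1,+0), +2 cyc — ok
hop 7: step (-1,+0), +2 cyc — ok
hop 8: step (+0,+1), +2 cyc — ok
hop 9: step (+0,+2), +2 cyc — BAD: non-unit step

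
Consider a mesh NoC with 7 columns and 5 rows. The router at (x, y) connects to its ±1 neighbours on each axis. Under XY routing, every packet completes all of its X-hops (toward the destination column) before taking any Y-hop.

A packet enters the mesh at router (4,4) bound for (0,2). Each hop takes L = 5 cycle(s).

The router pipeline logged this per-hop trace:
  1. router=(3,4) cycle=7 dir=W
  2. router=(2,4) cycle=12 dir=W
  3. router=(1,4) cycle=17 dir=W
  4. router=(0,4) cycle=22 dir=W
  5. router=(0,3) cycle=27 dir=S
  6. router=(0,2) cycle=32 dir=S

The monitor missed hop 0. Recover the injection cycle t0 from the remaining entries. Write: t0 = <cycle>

The first recorded entry is hop 1 at cycle 7.
Therefore t0 = 7 − L = 2.

t0 = 2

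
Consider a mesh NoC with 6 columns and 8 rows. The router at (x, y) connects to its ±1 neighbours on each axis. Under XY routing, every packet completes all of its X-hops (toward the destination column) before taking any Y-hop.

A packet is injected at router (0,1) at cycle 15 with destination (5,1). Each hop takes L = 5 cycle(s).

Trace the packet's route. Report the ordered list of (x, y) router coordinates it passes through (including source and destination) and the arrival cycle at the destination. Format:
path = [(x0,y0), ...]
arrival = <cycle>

src (0,1)  cyc=15
E→(1,1)  cyc=20
E→(2,1)  cyc=25
E→(3,1)  cyc=30
E→(4,1)  cyc=35
E→(5,1)  cyc=40

path = [(0,1), (1,1), (2,1), (3,1), (4,1), (5,1)]
arrival = 40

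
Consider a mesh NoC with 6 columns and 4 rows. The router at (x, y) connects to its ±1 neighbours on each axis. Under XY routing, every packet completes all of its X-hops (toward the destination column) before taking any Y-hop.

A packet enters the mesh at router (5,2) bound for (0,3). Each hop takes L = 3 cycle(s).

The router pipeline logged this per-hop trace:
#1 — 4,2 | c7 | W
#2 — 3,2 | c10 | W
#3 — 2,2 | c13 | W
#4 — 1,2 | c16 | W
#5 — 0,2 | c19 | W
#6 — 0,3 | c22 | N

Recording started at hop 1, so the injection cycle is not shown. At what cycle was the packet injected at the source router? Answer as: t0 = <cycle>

The first recorded entry is hop 1 at cycle 7.
Therefore t0 = 7 − L = 4.

t0 = 4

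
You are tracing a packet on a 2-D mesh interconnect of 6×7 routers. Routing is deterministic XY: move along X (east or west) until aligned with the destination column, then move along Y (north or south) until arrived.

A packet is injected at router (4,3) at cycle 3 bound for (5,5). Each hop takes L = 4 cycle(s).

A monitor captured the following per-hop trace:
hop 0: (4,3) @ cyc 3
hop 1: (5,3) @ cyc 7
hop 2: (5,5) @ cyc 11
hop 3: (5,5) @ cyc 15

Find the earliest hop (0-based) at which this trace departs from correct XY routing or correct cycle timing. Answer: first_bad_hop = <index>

[1] (+1,+0) / 4c ⇒ ok
[2] (+0,+2) / 4c ⇒ BAD: non-unit step

first_bad_hop = 2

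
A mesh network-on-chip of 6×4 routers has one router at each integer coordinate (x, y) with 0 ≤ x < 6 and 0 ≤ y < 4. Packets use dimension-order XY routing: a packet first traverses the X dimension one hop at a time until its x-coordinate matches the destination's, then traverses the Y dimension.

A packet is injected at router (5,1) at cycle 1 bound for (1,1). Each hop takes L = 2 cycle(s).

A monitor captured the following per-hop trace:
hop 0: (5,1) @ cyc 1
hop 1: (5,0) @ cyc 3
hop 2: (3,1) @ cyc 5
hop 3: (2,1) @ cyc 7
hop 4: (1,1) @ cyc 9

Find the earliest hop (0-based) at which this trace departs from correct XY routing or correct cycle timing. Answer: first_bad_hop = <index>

first_bad_hop = 1

  1: Δx=+0 Δy=-1 Δt=2 [BAD: Y-move but x=5≠1]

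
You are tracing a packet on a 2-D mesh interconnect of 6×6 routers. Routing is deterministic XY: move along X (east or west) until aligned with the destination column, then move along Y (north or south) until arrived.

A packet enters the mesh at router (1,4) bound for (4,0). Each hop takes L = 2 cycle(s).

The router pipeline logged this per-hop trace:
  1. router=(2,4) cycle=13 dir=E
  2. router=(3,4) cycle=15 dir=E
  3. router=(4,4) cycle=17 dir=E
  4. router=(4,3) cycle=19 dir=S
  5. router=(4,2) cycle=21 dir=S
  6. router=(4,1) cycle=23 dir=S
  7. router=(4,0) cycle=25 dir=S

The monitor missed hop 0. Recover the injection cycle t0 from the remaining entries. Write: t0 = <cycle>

Hop 1 reached at cycle 13; hop k is at t0 + k·L.
So t0 = 13 − 1·2 = 11.

t0 = 11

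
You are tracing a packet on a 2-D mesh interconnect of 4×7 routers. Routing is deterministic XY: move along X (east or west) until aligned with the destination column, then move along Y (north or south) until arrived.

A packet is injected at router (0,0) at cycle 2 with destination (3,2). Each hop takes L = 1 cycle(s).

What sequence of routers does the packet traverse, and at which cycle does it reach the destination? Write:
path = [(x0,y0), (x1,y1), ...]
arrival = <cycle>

src (0,0)  cyc=2
E→(1,0)  cyc=3
E→(2,0)  cyc=4
E→(3,0)  cyc=5
N→(3,1)  cyc=6
N→(3,2)  cyc=7

path = [(0,0), (1,0), (2,0), (3,0), (3,1), (3,2)]
arrival = 7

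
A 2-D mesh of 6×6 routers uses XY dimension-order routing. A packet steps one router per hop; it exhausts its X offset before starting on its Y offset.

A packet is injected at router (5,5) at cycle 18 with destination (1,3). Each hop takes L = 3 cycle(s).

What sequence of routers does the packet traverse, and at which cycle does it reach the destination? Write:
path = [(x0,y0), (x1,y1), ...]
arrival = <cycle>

[0] x=5 y=5 t=18
[1] x=4 y=5 t=21 →W
[2] x=3 y=5 t=24 →W
[3] x=2 y=5 t=27 →W
[4] x=1 y=5 t=30 →W
[5] x=1 y=4 t=33 →S
[6] x=1 y=3 t=36 →S

path = [(5,5), (4,5), (3,5), (2,5), (1,5), (1,4), (1,3)]
arrival = 36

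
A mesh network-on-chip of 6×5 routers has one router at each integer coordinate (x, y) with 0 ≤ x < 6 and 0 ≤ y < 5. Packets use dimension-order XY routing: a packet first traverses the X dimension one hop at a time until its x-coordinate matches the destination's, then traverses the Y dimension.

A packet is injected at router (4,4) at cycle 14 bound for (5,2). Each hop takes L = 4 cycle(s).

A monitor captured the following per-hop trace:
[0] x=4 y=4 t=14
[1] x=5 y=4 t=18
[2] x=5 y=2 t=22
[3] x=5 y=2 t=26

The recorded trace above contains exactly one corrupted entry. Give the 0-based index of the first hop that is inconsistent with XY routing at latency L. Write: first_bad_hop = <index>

first_bad_hop = 2

hop 1: step (+1,+0), +4 cyc — ok
hop 2: step (+0,-2), +4 cyc — BAD: non-unit step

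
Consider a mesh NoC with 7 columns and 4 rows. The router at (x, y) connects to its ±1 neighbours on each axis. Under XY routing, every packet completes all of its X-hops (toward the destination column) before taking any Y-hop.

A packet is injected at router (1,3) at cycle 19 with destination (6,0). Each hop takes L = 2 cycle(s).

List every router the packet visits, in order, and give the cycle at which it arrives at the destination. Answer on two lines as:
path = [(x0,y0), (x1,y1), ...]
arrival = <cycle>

path = [(1,3), (2,3), (3,3), (4,3), (5,3), (6,3), (6,2), (6,1), (6,0)]
arrival = 35

  0. router=(1,3) cycle=19 (inject)
  1. router=(2,3) cycle=21 dir=E
  2. router=(3,3) cycle=23 dir=E
  3. router=(4,3) cycle=25 dir=E
  4. router=(5,3) cycle=27 dir=E
  5. router=(6,3) cycle=29 dir=E
  6. router=(6,2) cycle=31 dir=S
  7. router=(6,1) cycle=33 dir=S
  8. router=(6,0) cycle=35 dir=S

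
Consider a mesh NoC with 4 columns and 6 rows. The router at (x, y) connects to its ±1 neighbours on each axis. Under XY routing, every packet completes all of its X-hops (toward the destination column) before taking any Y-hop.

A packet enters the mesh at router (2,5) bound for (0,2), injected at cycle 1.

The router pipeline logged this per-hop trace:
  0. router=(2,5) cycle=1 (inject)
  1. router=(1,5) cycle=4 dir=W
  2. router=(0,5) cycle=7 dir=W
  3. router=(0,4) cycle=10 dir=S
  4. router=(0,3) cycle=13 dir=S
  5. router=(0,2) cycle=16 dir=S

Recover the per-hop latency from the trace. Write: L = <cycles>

L = 3

Δcyc across hop 0→1: 4 − 1 = 3.
Each hop adds L, hence L = 3.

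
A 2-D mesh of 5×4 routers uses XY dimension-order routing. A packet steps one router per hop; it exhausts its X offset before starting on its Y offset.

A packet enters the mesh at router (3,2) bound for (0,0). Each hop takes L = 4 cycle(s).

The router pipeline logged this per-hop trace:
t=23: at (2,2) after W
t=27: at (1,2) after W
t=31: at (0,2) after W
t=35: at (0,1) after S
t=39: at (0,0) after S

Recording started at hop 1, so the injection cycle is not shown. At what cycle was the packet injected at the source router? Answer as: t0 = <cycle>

t0 = 19

The first recorded entry is hop 1 at cycle 23.
So t0 = 23 − 1·4 = 19.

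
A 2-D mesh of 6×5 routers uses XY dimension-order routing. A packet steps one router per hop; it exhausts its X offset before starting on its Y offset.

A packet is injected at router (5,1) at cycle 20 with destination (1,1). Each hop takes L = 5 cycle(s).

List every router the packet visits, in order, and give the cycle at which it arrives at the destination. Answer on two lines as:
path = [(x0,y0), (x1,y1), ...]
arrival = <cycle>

path = [(5,1), (4,1), (3,1), (2,1), (1,1)]
arrival = 40

[0] x=5 y=1 t=20
[1] x=4 y=1 t=25 →W
[2] x=3 y=1 t=30 →W
[3] x=2 y=1 t=35 →W
[4] x=1 y=1 t=40 →W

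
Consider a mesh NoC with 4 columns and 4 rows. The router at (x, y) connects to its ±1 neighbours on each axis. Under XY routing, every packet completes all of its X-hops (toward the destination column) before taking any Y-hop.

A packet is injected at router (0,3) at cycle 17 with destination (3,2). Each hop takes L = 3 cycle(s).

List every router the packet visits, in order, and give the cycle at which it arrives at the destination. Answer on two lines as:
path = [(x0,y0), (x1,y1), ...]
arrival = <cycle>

t=17: at (0,3)
t=20: at (1,3) after E
t=23: at (2,3) after E
t=26: at (3,3) after E
t=29: at (3,2) after S

path = [(0,3), (1,3), (2,3), (3,3), (3,2)]
arrival = 29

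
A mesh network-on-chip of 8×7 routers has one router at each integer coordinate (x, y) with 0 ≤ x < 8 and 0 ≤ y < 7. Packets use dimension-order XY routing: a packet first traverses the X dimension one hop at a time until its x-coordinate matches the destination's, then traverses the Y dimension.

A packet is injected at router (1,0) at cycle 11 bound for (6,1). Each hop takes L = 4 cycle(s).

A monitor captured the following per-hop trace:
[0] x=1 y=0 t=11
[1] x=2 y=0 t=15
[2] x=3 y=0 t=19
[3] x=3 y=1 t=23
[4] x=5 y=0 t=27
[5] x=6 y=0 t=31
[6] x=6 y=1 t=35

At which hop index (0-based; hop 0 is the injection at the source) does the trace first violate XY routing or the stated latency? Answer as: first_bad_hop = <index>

  1: Δx=+1 Δy=+0 Δt=4 [ok]
  2: Δx=+1 Δy=+0 Δt=4 [ok]
  3: Δx=+0 Δy=+1 Δt=4 [BAD: Y-move but x=3≠6]

first_bad_hop = 3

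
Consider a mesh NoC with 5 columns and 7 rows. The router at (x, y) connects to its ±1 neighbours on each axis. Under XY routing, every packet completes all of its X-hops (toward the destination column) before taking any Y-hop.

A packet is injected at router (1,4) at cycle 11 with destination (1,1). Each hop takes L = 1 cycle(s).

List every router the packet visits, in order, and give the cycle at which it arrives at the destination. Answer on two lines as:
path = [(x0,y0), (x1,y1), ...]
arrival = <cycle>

hop 0: (1,4) @ cyc 11
hop 1: (1,3) @ cyc 12  [S]
hop 2: (1,2) @ cyc 13  [S]
hop 3: (1,1) @ cyc 14  [S]

path = [(1,4), (1,3), (1,2), (1,1)]
arrival = 14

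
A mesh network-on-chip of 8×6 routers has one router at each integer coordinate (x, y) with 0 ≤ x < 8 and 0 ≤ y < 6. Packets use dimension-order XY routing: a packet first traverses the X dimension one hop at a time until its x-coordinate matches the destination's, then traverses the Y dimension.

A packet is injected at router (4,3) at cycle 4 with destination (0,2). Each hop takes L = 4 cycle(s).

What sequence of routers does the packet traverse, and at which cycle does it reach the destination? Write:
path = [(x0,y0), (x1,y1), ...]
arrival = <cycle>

  0. router=(4,3) cycle=4 (inject)
  1. router=(3,3) cycle=8 dir=W
  2. router=(2,3) cycle=12 dir=W
  3. router=(1,3) cycle=16 dir=W
  4. router=(0,3) cycle=20 dir=W
  5. router=(0,2) cycle=24 dir=S

path = [(4,3), (3,3), (2,3), (1,3), (0,3), (0,2)]
arrival = 24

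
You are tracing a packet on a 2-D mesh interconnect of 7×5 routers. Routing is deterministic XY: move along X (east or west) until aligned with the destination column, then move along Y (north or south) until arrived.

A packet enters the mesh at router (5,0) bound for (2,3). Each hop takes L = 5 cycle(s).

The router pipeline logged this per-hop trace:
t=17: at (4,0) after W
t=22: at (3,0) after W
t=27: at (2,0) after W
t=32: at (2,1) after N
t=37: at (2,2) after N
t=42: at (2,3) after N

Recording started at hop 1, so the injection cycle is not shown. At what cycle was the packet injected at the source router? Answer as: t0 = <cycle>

At hop 1 the cycle is 17; in general cyc_k = t0 + kL.
So t0 = 17 − 1·5 = 12.

t0 = 12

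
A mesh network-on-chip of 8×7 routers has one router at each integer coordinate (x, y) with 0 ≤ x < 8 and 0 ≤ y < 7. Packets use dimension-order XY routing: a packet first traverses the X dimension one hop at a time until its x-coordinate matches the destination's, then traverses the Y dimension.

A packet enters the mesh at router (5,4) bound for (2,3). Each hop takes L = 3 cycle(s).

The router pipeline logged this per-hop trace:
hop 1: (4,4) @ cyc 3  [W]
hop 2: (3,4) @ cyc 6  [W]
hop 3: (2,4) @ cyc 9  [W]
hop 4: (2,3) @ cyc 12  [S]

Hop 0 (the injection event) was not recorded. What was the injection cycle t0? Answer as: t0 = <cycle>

t0 = 0

The first recorded entry is hop 1 at cycle 3.
Therefore t0 = 3 − L = 0.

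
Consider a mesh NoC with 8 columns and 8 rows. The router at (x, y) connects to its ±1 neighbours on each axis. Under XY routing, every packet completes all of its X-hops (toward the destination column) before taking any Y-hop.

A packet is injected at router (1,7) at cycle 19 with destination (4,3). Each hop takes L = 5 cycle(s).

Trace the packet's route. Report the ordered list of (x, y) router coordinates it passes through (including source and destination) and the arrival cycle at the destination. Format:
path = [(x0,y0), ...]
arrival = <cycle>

src (1,7)  cyc=19
E→(2,7)  cyc=24
E→(3,7)  cyc=29
E→(4,7)  cyc=34
S→(4,6)  cyc=39
S→(4,5)  cyc=44
S→(4,4)  cyc=49
S→(4,3)  cyc=54

path = [(1,7), (2,7), (3,7), (4,7), (4,6), (4,5), (4,4), (4,3)]
arrival = 54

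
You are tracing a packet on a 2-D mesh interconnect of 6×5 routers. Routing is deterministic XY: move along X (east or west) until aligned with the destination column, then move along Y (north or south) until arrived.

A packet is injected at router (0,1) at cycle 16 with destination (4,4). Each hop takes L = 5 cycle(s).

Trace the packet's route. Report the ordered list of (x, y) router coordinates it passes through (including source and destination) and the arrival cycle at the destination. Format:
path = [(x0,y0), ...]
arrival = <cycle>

t=16: at (0,1)
t=21: at (1,1) after E
t=26: at (2,1) after E
t=31: at (3,1) after E
t=36: at (4,1) after E
t=41: at (4,2) after N
t=46: at (4,3) after N
t=51: at (4,4) after N

path = [(0,1), (1,1), (2,1), (3,1), (4,1), (4,2), (4,3), (4,4)]
arrival = 51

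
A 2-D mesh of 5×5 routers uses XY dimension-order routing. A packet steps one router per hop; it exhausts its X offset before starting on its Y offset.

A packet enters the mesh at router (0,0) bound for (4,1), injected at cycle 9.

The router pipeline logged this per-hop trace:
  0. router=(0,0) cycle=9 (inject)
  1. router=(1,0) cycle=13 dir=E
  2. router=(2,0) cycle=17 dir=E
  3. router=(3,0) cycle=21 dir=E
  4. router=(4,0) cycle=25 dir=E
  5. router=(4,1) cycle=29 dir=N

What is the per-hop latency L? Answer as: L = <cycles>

L = 4

Δcyc across hop 0→1: 13 − 9 = 4.
Per-hop latency L = Δcyc = 4.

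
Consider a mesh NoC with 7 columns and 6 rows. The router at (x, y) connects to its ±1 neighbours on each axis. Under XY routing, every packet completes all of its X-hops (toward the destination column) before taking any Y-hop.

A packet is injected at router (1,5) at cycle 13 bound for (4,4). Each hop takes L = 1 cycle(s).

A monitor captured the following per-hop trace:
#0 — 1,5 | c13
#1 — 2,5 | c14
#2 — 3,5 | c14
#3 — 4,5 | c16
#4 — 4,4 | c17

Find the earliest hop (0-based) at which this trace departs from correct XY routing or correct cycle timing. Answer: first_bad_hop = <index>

hop 1: step (+1,+0), +1 cyc — ok
hop 2: step (+1,+0), +0 cyc — BAD: Δcyc=0≠L

first_bad_hop = 2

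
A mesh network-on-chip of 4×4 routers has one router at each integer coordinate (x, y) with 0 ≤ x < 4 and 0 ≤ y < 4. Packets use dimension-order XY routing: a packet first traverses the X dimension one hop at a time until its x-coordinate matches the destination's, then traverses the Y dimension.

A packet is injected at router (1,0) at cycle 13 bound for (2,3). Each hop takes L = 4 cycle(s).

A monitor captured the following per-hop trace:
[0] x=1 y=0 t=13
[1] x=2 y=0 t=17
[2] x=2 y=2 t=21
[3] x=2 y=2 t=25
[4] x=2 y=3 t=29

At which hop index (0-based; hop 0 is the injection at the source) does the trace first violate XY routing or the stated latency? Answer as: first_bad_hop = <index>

first_bad_hop = 2

hop 1: step (+1,+0), +4 cyc — ok
hop 2: step (+0,+2), +4 cyc — BAD: non-unit step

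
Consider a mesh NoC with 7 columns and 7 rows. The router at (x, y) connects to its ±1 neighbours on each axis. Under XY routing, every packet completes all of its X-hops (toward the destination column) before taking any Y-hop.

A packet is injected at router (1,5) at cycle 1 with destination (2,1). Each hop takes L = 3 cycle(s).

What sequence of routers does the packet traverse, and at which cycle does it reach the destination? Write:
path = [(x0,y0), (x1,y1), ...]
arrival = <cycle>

t=1: at (1,5)
t=4: at (2,5) after E
t=7: at (2,4) after S
t=10: at (2,3) after S
t=13: at (2,2) after S
t=16: at (2,1) after S

path = [(1,5), (2,5), (2,4), (2,3), (2,2), (2,1)]
arrival = 16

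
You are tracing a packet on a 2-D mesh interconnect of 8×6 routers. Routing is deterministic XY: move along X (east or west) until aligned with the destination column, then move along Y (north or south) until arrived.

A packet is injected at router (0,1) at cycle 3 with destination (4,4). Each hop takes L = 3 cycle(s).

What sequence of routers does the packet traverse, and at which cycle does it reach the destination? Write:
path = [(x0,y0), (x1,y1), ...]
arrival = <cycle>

path = [(0,1), (1,1), (2,1), (3,1), (4,1), (4,2), (4,3), (4,4)]
arrival = 24

#0 — 0,1 | c3
#1 — 1,1 | c6 | E
#2 — 2,1 | c9 | E
#3 — 3,1 | c12 | E
#4 — 4,1 | c15 | E
#5 — 4,2 | c18 | N
#6 — 4,3 | c21 | N
#7 — 4,4 | c24 | N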